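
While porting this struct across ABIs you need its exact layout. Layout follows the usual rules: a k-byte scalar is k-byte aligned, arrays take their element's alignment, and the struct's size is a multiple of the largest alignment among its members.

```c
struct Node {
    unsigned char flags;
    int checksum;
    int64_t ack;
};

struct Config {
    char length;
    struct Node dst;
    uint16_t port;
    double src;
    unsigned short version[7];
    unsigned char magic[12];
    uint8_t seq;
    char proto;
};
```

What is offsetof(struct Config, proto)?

Node: @0: flags [1B, align 1] → 1; +3 pad (align 4); @4: checksum [4B, align 4] → 8; @8: ack [8B, align 8] → 16; size 16, align 8
@0: length [1B, align 1] → 1
+7 pad (align 8)
@8: dst [16B, align 8] → 24
@24: port [2B, align 2] → 26
+6 pad (align 8)
@32: src [8B, align 8] → 40
@40: version [14B, align 2] → 54
@54: magic [12B, align 1] → 66
@66: seq [1B, align 1] → 67
@67: proto [1B, align 1] → 68

67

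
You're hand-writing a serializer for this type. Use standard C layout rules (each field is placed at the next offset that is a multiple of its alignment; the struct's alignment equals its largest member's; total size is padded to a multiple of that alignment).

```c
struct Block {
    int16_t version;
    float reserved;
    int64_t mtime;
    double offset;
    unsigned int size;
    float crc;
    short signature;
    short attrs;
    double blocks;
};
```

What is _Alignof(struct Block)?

member alignments: version=2, reserved=4, mtime=8, offset=8, size=4, crc=4, signature=2, attrs=2, blocks=8
max = 8

8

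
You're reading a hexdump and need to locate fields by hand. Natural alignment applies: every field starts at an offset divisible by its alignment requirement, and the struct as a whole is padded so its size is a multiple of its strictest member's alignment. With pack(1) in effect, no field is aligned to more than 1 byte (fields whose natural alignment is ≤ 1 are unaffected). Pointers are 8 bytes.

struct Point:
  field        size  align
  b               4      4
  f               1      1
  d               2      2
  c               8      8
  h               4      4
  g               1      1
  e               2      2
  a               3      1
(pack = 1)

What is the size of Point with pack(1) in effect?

25

@0: b [4B, align 1] → 4
@4: f [1B, align 1] → 5
@5: d [2B, align 1] → 7
@7: c [8B, align 1] → 15
@15: h [4B, align 1] → 19
@19: g [1B, align 1] → 20
@20: e [2B, align 1] → 22
@22: a [3B, align 1] → 25
size 25, align 1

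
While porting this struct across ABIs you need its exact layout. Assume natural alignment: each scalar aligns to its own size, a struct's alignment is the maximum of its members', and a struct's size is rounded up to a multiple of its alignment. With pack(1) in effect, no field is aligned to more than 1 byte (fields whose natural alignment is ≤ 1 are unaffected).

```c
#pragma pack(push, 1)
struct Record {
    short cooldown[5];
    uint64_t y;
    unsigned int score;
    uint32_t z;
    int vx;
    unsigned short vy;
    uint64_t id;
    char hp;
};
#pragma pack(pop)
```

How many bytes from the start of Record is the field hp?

@0: cooldown [10B, align 1] → 10
@10: y [8B, align 1] → 18
@18: score [4B, align 1] → 22
@22: z [4B, align 1] → 26
@26: vx [4B, align 1] → 30
@30: vy [2B, align 1] → 32
@32: id [8B, align 1] → 40
@40: hp [1B, align 1] → 41

40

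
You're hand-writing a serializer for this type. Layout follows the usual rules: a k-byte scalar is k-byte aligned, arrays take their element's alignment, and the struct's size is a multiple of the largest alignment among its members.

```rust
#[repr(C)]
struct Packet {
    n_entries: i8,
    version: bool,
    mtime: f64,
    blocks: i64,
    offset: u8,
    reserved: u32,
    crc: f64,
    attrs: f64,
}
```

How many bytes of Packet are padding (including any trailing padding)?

9

n_entries at 0 (size 1, align 1) → ends 1
version at 1 (size 1, align 1) → ends 2
pad 6 to align 8 for mtime
mtime at 8 (size 8, align 8) → ends 16
blocks at 16 (size 8, align 8) → ends 24
offset at 24 (size 1, align 1) → ends 25
pad 3 to align 4 for reserved
reserved at 28 (size 4, align 4) → ends 32
crc at 32 (size 8, align 8) → ends 40
attrs at 40 (size 8, align 8) → ends 48
total 48 bytes, alignment 8
data bytes 39, size 48 → padding 9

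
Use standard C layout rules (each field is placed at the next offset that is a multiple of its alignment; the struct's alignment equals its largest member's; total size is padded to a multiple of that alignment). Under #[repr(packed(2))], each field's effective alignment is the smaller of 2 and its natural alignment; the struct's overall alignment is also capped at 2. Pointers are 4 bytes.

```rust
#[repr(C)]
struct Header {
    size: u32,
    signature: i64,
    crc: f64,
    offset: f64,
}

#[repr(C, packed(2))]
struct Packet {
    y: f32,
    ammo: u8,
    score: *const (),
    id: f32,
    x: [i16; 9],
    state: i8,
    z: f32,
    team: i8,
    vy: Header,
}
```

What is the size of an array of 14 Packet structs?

Header: 0..4  size  (4B, 4-aligned); 4..8  -- padding (4B); 8..16  signature  (8B, 8-aligned); 16..24  crc  (8B, 8-aligned); 24..32  offset  (8B, 8-aligned); sizeof = 32, alignof = 8
0..4  y  (4B, 2-aligned)
4..5  ammo  (1B, 1-aligned)
5..6  -- padding (1B)
6..10  score  (4B, 2-aligned)
10..14  id  (4B, 2-aligned)
14..32  x  (18B, 2-aligned)
32..33  state  (1B, 1-aligned)
33..34  -- padding (1B)
34..38  z  (4B, 2-aligned)
38..39  team  (1B, 1-aligned)
39..40  -- padding (1B)
40..72  vy  (32B, 2-aligned)
sizeof = 72, alignof = 2
array of 14: 14 × 72 = 1008

1008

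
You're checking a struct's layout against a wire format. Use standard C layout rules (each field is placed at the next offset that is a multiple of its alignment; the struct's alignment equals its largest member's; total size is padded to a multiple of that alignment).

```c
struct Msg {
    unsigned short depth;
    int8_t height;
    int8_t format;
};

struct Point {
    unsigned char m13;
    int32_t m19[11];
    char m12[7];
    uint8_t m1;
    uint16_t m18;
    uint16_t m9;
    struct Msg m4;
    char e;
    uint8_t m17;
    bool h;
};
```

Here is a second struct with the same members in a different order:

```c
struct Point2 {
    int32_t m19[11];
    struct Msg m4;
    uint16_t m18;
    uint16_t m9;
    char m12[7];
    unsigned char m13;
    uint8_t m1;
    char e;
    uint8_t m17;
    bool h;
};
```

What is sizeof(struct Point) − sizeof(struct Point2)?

4

Msg: 0..2  depth  (2B, 2-aligned); 2..3  height  (1B, 1-aligned); 3..4  format  (1B, 1-aligned); sizeof = 4, alignof = 2
0..1  m13  (1B, 1-aligned)
1..4  -- padding (3B)
4..48  m19  (44B, 4-aligned)
48..55  m12  (7B, 1-aligned)
55..56  m1  (1B, 1-aligned)
56..58  m18  (2B, 2-aligned)
58..60  m9  (2B, 2-aligned)
60..64  m4  (4B, 2-aligned)
64..65  e  (1B, 1-aligned)
65..66  m17  (1B, 1-aligned)
66..67  h  (1B, 1-aligned)
67..68  -- tail padding (1B)
sizeof = 68, alignof = 4
— Point2 —
0..44  m19  (44B, 4-aligned)
44..48  m4  (4B, 2-aligned)
48..50  m18  (2B, 2-aligned)
50..52  m9  (2B, 2-aligned)
52..59  m12  (7B, 1-aligned)
59..60  m13  (1B, 1-aligned)
60..61  m1  (1B, 1-aligned)
61..62  e  (1B, 1-aligned)
62..63  m17  (1B, 1-aligned)
63..64  h  (1B, 1-aligned)
sizeof = 64, alignof = 4
68 − 64 = 4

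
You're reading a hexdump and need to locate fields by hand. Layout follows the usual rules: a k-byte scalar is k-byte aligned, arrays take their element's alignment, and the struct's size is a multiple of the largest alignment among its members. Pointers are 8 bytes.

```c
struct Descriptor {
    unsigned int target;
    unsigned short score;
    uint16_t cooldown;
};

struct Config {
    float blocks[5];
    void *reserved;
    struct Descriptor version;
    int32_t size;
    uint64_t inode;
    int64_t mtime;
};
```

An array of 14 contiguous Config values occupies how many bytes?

Descriptor: target at 0 (size 4, align 4) → ends 4; score at 4 (size 2, align 2) → ends 6; cooldown at 6 (size 2, align 2) → ends 8; total 8 bytes, alignment 4
blocks at 0 (size 20, align 4) → ends 20
pad 4 to align 8 for reserved
reserved at 24 (size 8, align 8) → ends 32
version at 32 (size 8, align 4) → ends 40
size at 40 (size 4, align 4) → ends 44
pad 4 to align 8 for inode
inode at 48 (size 8, align 8) → ends 56
mtime at 56 (size 8, align 8) → ends 64
total 64 bytes, alignment 8
array of 14: 14 × 64 = 896

896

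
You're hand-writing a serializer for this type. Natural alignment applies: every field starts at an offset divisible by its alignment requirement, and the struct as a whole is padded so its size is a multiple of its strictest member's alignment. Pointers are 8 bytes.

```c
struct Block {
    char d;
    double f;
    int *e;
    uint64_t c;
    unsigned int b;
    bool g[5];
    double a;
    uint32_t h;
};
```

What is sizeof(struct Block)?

d at 0 (size 1, align 1) → ends 1
pad 7 to align 8 for f
f at 8 (size 8, align 8) → ends 16
e at 16 (size 8, align 8) → ends 24
c at 24 (size 8, align 8) → ends 32
b at 32 (size 4, align 4) → ends 36
g at 36 (size 5, align 1) → ends 41
pad 7 to align 8 for a
a at 48 (size 8, align 8) → ends 56
h at 56 (size 4, align 4) → ends 60
tail pad 4 to reach multiple of 8
total 64 bytes, alignment 8

64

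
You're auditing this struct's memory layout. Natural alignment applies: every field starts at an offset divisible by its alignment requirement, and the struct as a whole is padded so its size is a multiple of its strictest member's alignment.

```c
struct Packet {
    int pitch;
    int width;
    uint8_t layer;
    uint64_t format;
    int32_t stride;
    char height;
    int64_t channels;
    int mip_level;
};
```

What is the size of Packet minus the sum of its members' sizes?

0..4  pitch  (4B, 4-aligned)
4..8  width  (4B, 4-aligned)
8..9  layer  (1B, 1-aligned)
9..16  -- padding (7B)
16..24  format  (8B, 8-aligned)
24..28  stride  (4B, 4-aligned)
28..29  height  (1B, 1-aligned)
29..32  -- padding (3B)
32..40  channels  (8B, 8-aligned)
40..44  mip_level  (4B, 4-aligned)
44..48  -- tail padding (4B)
sizeof = 48, alignof = 8
data bytes 34, size 48 → padding 14

14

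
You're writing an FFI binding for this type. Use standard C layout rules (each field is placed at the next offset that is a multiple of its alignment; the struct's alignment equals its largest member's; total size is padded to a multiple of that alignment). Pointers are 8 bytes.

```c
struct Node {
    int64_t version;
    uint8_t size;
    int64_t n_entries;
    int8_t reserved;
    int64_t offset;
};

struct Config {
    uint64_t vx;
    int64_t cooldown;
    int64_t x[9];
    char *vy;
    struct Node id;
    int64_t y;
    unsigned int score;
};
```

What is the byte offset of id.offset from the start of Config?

128

Node: version at 0 (size 8, align 8) → ends 8; size at 8 (size 1, align 1) → ends 9; pad 7 to align 8 for n_entries; n_entries at 16 (size 8, align 8) → ends 24; reserved at 24 (size 1, align 1) → ends 25; pad 7 to align 8 for offset; offset at 32 (size 8, align 8) → ends 40; total 40 bytes, alignment 8
vx at 0 (size 8, align 8) → ends 8
cooldown at 8 (size 8, align 8) → ends 16
x at 16 (size 72, align 8) → ends 88
vy at 88 (size 8, align 8) → ends 96
id at 96 (size 40, align 8) → ends 136
within Node: offset at 32
96 + 32 = 128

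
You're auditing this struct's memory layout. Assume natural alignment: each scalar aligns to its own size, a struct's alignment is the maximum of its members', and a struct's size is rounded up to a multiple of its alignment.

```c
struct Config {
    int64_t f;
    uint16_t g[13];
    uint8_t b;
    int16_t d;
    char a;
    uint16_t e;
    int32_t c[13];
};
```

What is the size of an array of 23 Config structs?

2208

f at 0 (size 8, align 8) → ends 8
g at 8 (size 26, align 2) → ends 34
b at 34 (size 1, align 1) → ends 35
pad 1 to align 2 for d
d at 36 (size 2, align 2) → ends 38
a at 38 (size 1, align 1) → ends 39
pad 1 to align 2 for e
e at 40 (size 2, align 2) → ends 42
pad 2 to align 4 for c
c at 44 (size 52, align 4) → ends 96
total 96 bytes, alignment 8
array of 23: 23 × 96 = 2208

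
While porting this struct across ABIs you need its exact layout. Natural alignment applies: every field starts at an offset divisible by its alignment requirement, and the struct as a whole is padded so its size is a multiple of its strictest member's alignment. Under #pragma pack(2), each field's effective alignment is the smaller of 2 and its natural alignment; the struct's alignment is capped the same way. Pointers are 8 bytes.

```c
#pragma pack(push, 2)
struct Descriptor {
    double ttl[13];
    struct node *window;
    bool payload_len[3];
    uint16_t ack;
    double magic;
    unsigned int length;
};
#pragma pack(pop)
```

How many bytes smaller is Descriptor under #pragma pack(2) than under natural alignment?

6

natural layout:
  ttl at 0 (size 104, align 8) → ends 104
  window at 104 (size 8, align 8) → ends 112
  payload_len at 112 (size 3, align 1) → ends 115
  pad 1 to align 2 for ack
  ack at 116 (size 2, align 2) → ends 118
  pad 2 to align 8 for magic
  magic at 120 (size 8, align 8) → ends 128
  length at 128 (size 4, align 4) → ends 132
  tail pad 4 to reach multiple of 8
  total 136 bytes, alignment 8
packed(2) layout:
  ttl at 0 (size 104, align 2) → ends 104
  window at 104 (size 8, align 2) → ends 112
  payload_len at 112 (size 3, align 1) → ends 115
  pad 1 to align 2 for ack
  ack at 116 (size 2, align 2) → ends 118
  magic at 118 (size 8, align 2) → ends 126
  length at 126 (size 4, align 2) → ends 130
  total 130 bytes, alignment 2
136 − 130 = 6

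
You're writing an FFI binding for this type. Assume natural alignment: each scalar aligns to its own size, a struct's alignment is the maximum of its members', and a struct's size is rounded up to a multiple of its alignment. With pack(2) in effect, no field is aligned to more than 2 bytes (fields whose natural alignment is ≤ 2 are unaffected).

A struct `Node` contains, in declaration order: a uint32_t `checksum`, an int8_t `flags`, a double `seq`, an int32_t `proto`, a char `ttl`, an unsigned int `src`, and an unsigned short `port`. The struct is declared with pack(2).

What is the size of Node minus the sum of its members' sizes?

@0: checksum [4B, align 2] → 4
@4: flags [1B, align 1] → 5
+1 pad (align 2)
@6: seq [8B, align 2] → 14
@14: proto [4B, align 2] → 18
@18: ttl [1B, align 1] → 19
+1 pad (align 2)
@20: src [4B, align 2] → 24
@24: port [2B, align 2] → 26
size 26, align 2
data bytes 24, size 26 → padding 2

2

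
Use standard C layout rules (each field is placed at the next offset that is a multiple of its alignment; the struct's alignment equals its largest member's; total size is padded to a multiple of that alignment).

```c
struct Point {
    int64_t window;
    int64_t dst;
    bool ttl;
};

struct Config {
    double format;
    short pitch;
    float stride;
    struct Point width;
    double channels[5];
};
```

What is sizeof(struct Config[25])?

Point: 0..8  window  (8B, 8-aligned); 8..16  dst  (8B, 8-aligned); 16..17  ttl  (1B, 1-aligned); 17..24  -- tail padding (7B); sizeof = 24, alignof = 8
0..8  format  (8B, 8-aligned)
8..10  pitch  (2B, 2-aligned)
10..12  -- padding (2B)
12..16  stride  (4B, 4-aligned)
16..40  width  (24B, 8-aligned)
40..80  channels  (40B, 8-aligned)
sizeof = 80, alignof = 8
array of 25: 25 × 80 = 2000

2000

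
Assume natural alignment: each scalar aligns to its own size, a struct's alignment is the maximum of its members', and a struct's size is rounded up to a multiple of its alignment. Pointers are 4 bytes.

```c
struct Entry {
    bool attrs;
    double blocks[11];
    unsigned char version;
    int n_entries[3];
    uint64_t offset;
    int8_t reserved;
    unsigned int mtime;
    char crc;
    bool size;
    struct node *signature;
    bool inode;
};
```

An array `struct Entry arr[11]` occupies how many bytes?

1584

@0: attrs [1B, align 1] → 1
+7 pad (align 8)
@8: blocks [88B, align 8] → 96
@96: version [1B, align 1] → 97
+3 pad (align 4)
@100: n_entries [12B, align 4] → 112
@112: offset [8B, align 8] → 120
@120: reserved [1B, align 1] → 121
+3 pad (align 4)
@124: mtime [4B, align 4] → 128
@128: crc [1B, align 1] → 129
@129: size [1B, align 1] → 130
+2 pad (align 4)
@132: signature [4B, align 4] → 136
@136: inode [1B, align 1] → 137
+7 tail pad (align 8)
size 144, align 8
array of 11: 11 × 144 = 1584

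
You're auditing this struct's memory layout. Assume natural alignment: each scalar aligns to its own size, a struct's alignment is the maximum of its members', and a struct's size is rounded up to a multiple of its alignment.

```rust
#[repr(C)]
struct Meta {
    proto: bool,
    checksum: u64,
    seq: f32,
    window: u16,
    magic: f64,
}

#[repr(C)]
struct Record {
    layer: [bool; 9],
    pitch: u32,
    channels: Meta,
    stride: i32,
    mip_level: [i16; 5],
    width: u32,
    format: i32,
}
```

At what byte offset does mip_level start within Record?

52

Meta: @0: proto [1B, align 1] → 1; +7 pad (align 8); @8: checksum [8B, align 8] → 16; @16: seq [4B, align 4] → 20; @20: window [2B, align 2] → 22; +2 pad (align 8); @24: magic [8B, align 8] → 32; size 32, align 8
@0: layer [9B, align 1] → 9
+3 pad (align 4)
@12: pitch [4B, align 4] → 16
@16: channels [32B, align 8] → 48
@48: stride [4B, align 4] → 52
@52: mip_level [10B, align 2] → 62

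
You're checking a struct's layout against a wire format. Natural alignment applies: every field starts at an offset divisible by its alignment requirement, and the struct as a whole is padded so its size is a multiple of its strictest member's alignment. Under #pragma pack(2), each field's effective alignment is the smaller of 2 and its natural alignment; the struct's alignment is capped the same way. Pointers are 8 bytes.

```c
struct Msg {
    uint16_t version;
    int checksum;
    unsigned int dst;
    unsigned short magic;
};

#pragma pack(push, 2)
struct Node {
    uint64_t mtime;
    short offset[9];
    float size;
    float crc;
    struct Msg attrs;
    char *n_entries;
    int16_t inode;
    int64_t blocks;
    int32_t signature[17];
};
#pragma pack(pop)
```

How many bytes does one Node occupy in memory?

136

Msg: 0..2  version  (2B, 2-aligned); 2..4  -- padding (2B); 4..8  checksum  (4B, 4-aligned); 8..12  dst  (4B, 4-aligned); 12..14  magic  (2B, 2-aligned); 14..16  -- tail padding (2B); sizeof = 16, alignof = 4
0..8  mtime  (8B, 2-aligned)
8..26  offset  (18B, 2-aligned)
26..30  size  (4B, 2-aligned)
30..34  crc  (4B, 2-aligned)
34..50  attrs  (16B, 2-aligned)
50..58  n_entries  (8B, 2-aligned)
58..60  inode  (2B, 2-aligned)
60..68  blocks  (8B, 2-aligned)
68..136  signature  (68B, 2-aligned)
sizeof = 136, alignof = 2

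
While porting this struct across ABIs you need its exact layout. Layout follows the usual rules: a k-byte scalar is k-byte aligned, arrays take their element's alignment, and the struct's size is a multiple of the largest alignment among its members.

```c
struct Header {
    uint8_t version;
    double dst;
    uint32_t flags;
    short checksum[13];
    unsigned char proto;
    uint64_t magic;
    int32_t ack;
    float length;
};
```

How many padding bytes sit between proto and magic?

version at 0 (size 1, align 1) → ends 1
pad 7 to align 8 for dst
dst at 8 (size 8, align 8) → ends 16
flags at 16 (size 4, align 4) → ends 20
checksum at 20 (size 26, align 2) → ends 46
proto at 46 (size 1, align 1) → ends 47
pad 1 to align 8 for magic
magic at 48 (size 8, align 8) → ends 56

1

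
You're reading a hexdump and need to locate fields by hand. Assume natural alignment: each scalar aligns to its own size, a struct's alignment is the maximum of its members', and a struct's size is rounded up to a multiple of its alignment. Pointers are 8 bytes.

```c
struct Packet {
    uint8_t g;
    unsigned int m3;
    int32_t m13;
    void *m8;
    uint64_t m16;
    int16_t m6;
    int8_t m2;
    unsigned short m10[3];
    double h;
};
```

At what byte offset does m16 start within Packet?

g at 0 (size 1, align 1) → ends 1
pad 3 to align 4 for m3
m3 at 4 (size 4, align 4) → ends 8
m13 at 8 (size 4, align 4) → ends 12
pad 4 to align 8 for m8
m8 at 16 (size 8, align 8) → ends 24
m16 at 24 (size 8, align 8) → ends 32

24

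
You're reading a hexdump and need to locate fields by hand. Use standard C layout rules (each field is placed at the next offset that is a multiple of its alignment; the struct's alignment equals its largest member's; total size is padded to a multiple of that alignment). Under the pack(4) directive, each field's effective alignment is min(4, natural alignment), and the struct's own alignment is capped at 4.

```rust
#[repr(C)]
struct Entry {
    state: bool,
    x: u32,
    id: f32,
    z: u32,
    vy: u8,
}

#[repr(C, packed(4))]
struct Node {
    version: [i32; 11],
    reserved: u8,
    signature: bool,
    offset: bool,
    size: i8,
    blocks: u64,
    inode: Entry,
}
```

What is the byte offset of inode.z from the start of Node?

Entry: state at 0 (size 1, align 1) → ends 1; pad 3 to align 4 for x; x at 4 (size 4, align 4) → ends 8; id at 8 (size 4, align 4) → ends 12; z at 12 (size 4, align 4) → ends 16; vy at 16 (size 1, align 1) → ends 17; tail pad 3 to reach multiple of 4; total 20 bytes, alignment 4
version at 0 (size 44, align 4) → ends 44
reserved at 44 (size 1, align 1) → ends 45
signature at 45 (size 1, align 1) → ends 46
offset at 46 (size 1, align 1) → ends 47
size at 47 (size 1, align 1) → ends 48
blocks at 48 (size 8, align 4) → ends 56
inode at 56 (size 20, align 4) → ends 76
within Entry: z at 12
56 + 12 = 68

68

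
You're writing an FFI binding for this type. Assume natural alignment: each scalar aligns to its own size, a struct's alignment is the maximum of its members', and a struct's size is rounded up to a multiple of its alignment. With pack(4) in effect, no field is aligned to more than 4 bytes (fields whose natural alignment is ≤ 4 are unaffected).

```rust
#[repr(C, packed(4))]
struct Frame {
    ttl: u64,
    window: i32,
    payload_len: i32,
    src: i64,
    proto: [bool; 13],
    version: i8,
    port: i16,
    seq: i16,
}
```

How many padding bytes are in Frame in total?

0..8  ttl  (8B, 4-aligned)
8..12  window  (4B, 4-aligned)
12..16  payload_len  (4B, 4-aligned)
16..24  src  (8B, 4-aligned)
24..37  proto  (13B, 1-aligned)
37..38  version  (1B, 1-aligned)
38..40  port  (2B, 2-aligned)
40..42  seq  (2B, 2-aligned)
42..44  -- tail padding (2B)
sizeof = 44, alignof = 4
data bytes 42, size 44 → padding 2

2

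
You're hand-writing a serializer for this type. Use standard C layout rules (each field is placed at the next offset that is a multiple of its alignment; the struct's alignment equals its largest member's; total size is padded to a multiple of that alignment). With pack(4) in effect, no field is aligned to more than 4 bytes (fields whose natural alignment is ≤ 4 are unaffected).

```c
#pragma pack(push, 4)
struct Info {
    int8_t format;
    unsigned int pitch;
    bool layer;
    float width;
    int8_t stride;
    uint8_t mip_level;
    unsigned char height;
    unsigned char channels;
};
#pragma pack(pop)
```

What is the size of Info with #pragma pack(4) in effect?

20

0..1  format  (1B, 1-aligned)
1..4  -- padding (3B)
4..8  pitch  (4B, 4-aligned)
8..9  layer  (1B, 1-aligned)
9..12  -- padding (3B)
12..16  width  (4B, 4-aligned)
16..17  stride  (1B, 1-aligned)
17..18  mip_level  (1B, 1-aligned)
18..19  height  (1B, 1-aligned)
19..20  channels  (1B, 1-aligned)
sizeof = 20, alignof = 4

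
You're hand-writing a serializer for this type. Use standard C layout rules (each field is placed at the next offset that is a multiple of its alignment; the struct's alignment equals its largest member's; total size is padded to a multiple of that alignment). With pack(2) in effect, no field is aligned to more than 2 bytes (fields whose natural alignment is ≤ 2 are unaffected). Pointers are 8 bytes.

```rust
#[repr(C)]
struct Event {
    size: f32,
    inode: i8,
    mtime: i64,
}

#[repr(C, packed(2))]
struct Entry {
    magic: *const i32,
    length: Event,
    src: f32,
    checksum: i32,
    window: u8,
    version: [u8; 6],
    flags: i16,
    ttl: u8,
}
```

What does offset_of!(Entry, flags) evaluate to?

Event: size at 0 (size 4, align 4) → ends 4; inode at 4 (size 1, align 1) → ends 5; pad 3 to align 8 for mtime; mtime at 8 (size 8, align 8) → ends 16; total 16 bytes, alignment 8
magic at 0 (size 8, align 2) → ends 8
length at 8 (size 16, align 2) → ends 24
src at 24 (size 4, align 2) → ends 28
checksum at 28 (size 4, align 2) → ends 32
window at 32 (size 1, align 1) → ends 33
version at 33 (size 6, align 1) → ends 39
pad 1 to align 2 for flags
flags at 40 (size 2, align 2) → ends 42

40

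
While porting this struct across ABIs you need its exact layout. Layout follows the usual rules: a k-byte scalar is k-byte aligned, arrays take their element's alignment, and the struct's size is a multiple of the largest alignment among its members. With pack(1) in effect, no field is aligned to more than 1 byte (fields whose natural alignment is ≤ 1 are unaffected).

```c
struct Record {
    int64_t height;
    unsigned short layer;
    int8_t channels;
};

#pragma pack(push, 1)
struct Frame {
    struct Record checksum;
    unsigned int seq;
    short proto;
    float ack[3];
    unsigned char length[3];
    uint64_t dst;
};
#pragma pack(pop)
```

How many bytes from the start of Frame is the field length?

Record: 0..8  height  (8B, 8-aligned); 8..10  layer  (2B, 2-aligned); 10..11  channels  (1B, 1-aligned); 11..16  -- tail padding (5B); sizeof = 16, alignof = 8
0..16  checksum  (16B, 1-aligned)
16..20  seq  (4B, 1-aligned)
20..22  proto  (2B, 1-aligned)
22..34  ack  (12B, 1-aligned)
34..37  length  (3B, 1-aligned)

34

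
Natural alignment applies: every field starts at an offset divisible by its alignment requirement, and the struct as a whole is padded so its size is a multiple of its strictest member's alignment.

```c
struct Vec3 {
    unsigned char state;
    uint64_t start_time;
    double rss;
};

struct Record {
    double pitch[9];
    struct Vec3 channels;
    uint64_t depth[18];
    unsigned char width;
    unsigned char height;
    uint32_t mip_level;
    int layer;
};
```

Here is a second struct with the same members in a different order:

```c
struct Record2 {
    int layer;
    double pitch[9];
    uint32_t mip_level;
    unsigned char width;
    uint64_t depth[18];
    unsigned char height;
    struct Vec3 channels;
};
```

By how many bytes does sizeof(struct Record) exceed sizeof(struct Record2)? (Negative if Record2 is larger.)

Vec3: 0..1  state  (1B, 1-aligned); 1..8  -- padding (7B); 8..16  start_time  (8B, 8-aligned); 16..24  rss  (8B, 8-aligned); sizeof = 24, alignof = 8
0..72  pitch  (72B, 8-aligned)
72..96  channels  (24B, 8-aligned)
96..240  depth  (144B, 8-aligned)
240..241  width  (1B, 1-aligned)
241..242  height  (1B, 1-aligned)
242..244  -- padding (2B)
244..248  mip_level  (4B, 4-aligned)
248..252  layer  (4B, 4-aligned)
252..256  -- tail padding (4B)
sizeof = 256, alignof = 8
— Record2 —
0..4  layer  (4B, 4-aligned)
4..8  -- padding (4B)
8..80  pitch  (72B, 8-aligned)
80..84  mip_level  (4B, 4-aligned)
84..85  width  (1B, 1-aligned)
85..88  -- padding (3B)
88..232  depth  (144B, 8-aligned)
232..233  height  (1B, 1-aligned)
233..240  -- padding (7B)
240..264  channels  (24B, 8-aligned)
sizeof = 264, alignof = 8
256 − 264 = -8

-8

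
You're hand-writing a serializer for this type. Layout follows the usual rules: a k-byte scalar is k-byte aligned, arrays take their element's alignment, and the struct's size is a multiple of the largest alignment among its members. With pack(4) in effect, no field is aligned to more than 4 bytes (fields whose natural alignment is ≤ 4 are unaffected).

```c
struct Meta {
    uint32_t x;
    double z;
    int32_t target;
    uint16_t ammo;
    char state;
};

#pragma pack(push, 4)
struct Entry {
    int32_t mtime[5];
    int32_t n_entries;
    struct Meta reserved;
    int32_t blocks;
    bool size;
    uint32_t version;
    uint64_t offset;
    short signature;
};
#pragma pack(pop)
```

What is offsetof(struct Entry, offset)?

60

Meta: @0: x [4B, align 4] → 4; +4 pad (align 8); @8: z [8B, align 8] → 16; @16: target [4B, align 4] → 20; @20: ammo [2B, align 2] → 22; @22: state [1B, align 1] → 23; +1 tail pad (align 8); size 24, align 8
@0: mtime [20B, align 4] → 20
@20: n_entries [4B, align 4] → 24
@24: reserved [24B, align 4] → 48
@48: blocks [4B, align 4] → 52
@52: size [1B, align 1] → 53
+3 pad (align 4)
@56: version [4B, align 4] → 60
@60: offset [8B, align 4] → 68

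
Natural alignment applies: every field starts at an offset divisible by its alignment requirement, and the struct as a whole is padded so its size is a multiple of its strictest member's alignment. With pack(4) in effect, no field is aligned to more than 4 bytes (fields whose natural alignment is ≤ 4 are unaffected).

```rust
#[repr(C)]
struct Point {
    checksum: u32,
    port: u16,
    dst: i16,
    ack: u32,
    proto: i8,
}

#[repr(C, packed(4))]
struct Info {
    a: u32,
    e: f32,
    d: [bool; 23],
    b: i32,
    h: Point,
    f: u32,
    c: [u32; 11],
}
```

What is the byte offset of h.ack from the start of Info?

Point: @0: checksum [4B, align 4] → 4; @4: port [2B, align 2] → 6; @6: dst [2B, align 2] → 8; @8: ack [4B, align 4] → 12; @12: proto [1B, align 1] → 13; +3 tail pad (align 4); size 16, align 4
@0: a [4B, align 4] → 4
@4: e [4B, align 4] → 8
@8: d [23B, align 1] → 31
+1 pad (align 4)
@32: b [4B, align 4] → 36
@36: h [16B, align 4] → 52
within Point: ack at 8
36 + 8 = 44

44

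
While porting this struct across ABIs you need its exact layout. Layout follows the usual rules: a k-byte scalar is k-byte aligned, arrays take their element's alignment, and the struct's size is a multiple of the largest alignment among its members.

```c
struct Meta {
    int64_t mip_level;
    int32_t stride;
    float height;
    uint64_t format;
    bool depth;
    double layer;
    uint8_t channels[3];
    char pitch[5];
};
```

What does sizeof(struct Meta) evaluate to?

48 bytes

@0: mip_level [8B, align 8] → 8
@8: stride [4B, align 4] → 12
@12: height [4B, align 4] → 16
@16: format [8B, align 8] → 24
@24: depth [1B, align 1] → 25
+7 pad (align 8)
@32: layer [8B, align 8] → 40
@40: channels [3B, align 1] → 43
@43: pitch [5B, align 1] → 48
size 48, align 8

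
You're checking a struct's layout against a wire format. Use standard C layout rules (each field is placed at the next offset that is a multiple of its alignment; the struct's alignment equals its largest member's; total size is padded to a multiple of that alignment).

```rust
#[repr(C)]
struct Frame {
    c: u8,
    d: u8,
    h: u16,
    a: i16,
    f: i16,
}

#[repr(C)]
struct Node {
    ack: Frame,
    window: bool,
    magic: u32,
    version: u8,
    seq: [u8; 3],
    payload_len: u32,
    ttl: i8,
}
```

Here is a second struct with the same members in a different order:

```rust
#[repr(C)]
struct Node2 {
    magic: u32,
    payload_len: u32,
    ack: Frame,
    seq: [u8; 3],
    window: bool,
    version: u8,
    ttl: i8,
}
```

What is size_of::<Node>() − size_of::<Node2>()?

Frame: c at 0 (size 1, align 1) → ends 1; d at 1 (size 1, align 1) → ends 2; h at 2 (size 2, align 2) → ends 4; a at 4 (size 2, align 2) → ends 6; f at 6 (size 2, align 2) → ends 8; total 8 bytes, alignment 2
ack at 0 (size 8, align 2) → ends 8
window at 8 (size 1, align 1) → ends 9
pad 3 to align 4 for magic
magic at 12 (size 4, align 4) → ends 16
version at 16 (size 1, align 1) → ends 17
seq at 17 (size 3, align 1) → ends 20
payload_len at 20 (size 4, align 4) → ends 24
ttl at 24 (size 1, align 1) → ends 25
tail pad 3 to reach multiple of 4
total 28 bytes, alignment 4
— Node2 —
magic at 0 (size 4, align 4) → ends 4
payload_len at 4 (size 4, align 4) → ends 8
ack at 8 (size 8, align 2) → ends 16
seq at 16 (size 3, align 1) → ends 19
window at 19 (size 1, align 1) → ends 20
version at 20 (size 1, align 1) → ends 21
ttl at 21 (size 1, align 1) → ends 22
tail pad 2 to reach multiple of 4
total 24 bytes, alignment 4
28 − 24 = 4

4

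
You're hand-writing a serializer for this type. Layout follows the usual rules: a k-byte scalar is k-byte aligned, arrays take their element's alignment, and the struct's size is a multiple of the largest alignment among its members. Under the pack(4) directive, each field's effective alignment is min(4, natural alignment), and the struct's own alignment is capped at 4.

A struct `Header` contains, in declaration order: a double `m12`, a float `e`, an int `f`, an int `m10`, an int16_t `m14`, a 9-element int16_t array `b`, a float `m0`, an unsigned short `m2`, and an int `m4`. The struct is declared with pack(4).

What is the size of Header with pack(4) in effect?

52

m12 at 0 (size 8, align 4) → ends 8
e at 8 (size 4, align 4) → ends 12
f at 12 (size 4, align 4) → ends 16
m10 at 16 (size 4, align 4) → ends 20
m14 at 20 (size 2, align 2) → ends 22
b at 22 (size 18, align 2) → ends 40
m0 at 40 (size 4, align 4) → ends 44
m2 at 44 (size 2, align 2) → ends 46
pad 2 to align 4 for m4
m4 at 48 (size 4, align 4) → ends 52
total 52 bytes, alignment 4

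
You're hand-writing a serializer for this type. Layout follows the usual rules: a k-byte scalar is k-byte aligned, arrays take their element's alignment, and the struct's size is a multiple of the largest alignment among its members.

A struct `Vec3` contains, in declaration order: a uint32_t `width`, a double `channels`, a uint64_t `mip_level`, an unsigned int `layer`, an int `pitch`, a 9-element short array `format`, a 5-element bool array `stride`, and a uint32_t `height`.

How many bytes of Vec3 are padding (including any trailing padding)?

9

width at 0 (size 4, align 4) → ends 4
pad 4 to align 8 for channels
channels at 8 (size 8, align 8) → ends 16
mip_level at 16 (size 8, align 8) → ends 24
layer at 24 (size 4, align 4) → ends 28
pitch at 28 (size 4, align 4) → ends 32
format at 32 (size 18, align 2) → ends 50
stride at 50 (size 5, align 1) → ends 55
pad 1 to align 4 for height
height at 56 (size 4, align 4) → ends 60
tail pad 4 to reach multiple of 8
total 64 bytes, alignment 8
data bytes 55, size 64 → padding 9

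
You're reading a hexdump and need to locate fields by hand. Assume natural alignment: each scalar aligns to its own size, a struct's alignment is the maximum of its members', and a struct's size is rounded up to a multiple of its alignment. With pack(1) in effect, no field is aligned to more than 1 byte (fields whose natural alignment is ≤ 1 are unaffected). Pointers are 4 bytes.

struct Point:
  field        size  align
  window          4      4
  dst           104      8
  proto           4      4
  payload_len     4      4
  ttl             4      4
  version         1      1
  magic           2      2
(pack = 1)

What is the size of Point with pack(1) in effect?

@0: window [4B, align 1] → 4
@4: dst [104B, align 1] → 108
@108: proto [4B, align 1] → 112
@112: payload_len [4B, align 1] → 116
@116: ttl [4B, align 1] → 120
@120: version [1B, align 1] → 121
@121: magic [2B, align 1] → 123
size 123, align 1

123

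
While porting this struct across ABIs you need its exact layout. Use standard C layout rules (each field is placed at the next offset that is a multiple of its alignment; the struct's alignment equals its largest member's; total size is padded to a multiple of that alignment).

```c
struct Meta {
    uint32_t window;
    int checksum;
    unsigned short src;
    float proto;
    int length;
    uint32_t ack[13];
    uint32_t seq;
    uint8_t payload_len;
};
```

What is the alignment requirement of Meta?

member alignments: window=4, checksum=4, src=2, proto=4, length=4, ack=4, seq=4, payload_len=1
max = 4

4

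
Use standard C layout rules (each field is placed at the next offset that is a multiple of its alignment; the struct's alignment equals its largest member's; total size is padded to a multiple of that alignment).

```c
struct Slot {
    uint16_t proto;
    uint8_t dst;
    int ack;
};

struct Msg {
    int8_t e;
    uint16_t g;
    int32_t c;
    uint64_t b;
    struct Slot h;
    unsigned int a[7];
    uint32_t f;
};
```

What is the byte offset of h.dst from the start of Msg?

Slot: 0..2  proto  (2B, 2-aligned); 2..3  dst  (1B, 1-aligned); 3..4  -- padding (1B); 4..8  ack  (4B, 4-aligned); sizeof = 8, alignof = 4
0..1  e  (1B, 1-aligned)
1..2  -- padding (1B)
2..4  g  (2B, 2-aligned)
4..8  c  (4B, 4-aligned)
8..16  b  (8B, 8-aligned)
16..24  h  (8B, 4-aligned)
within Slot: dst at 2
16 + 2 = 18

18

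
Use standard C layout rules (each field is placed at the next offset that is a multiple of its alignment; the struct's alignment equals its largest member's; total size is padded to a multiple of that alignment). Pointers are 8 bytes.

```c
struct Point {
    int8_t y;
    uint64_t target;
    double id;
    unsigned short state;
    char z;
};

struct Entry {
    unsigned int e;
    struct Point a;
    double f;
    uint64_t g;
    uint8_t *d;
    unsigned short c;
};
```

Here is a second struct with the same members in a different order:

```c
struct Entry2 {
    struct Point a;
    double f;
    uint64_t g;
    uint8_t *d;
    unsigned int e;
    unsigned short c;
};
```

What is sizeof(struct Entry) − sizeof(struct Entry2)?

Point: 0..1  y  (1B, 1-aligned); 1..8  -- padding (7B); 8..16  target  (8B, 8-aligned); 16..24  id  (8B, 8-aligned); 24..26  state  (2B, 2-aligned); 26..27  z  (1B, 1-aligned); 27..32  -- tail padding (5B); sizeof = 32, alignof = 8
0..4  e  (4B, 4-aligned)
4..8  -- padding (4B)
8..40  a  (32B, 8-aligned)
40..48  f  (8B, 8-aligned)
48..56  g  (8B, 8-aligned)
56..64  d  (8B, 8-aligned)
64..66  c  (2B, 2-aligned)
66..72  -- tail padding (6B)
sizeof = 72, alignof = 8
— Entry2 —
0..32  a  (32B, 8-aligned)
32..40  f  (8B, 8-aligned)
40..48  g  (8B, 8-aligned)
48..56  d  (8B, 8-aligned)
56..60  e  (4B, 4-aligned)
60..62  c  (2B, 2-aligned)
62..64  -- tail padding (2B)
sizeof = 64, alignof = 8
72 − 64 = 8

8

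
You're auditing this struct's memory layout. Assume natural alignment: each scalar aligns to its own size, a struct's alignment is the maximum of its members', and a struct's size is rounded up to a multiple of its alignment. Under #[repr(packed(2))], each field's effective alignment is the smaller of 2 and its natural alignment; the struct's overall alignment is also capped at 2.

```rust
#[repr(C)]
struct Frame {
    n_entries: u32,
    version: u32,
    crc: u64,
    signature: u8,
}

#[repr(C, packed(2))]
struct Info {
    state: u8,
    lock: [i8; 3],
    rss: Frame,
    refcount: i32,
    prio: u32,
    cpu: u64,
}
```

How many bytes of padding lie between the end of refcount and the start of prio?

Frame: 0..4  n_entries  (4B, 4-aligned); 4..8  version  (4B, 4-aligned); 8..16  crc  (8B, 8-aligned); 16..17  signature  (1B, 1-aligned); 17..24  -- tail padding (7B); sizeof = 24, alignof = 8
0..1  state  (1B, 1-aligned)
1..4  lock  (3B, 1-aligned)
4..28  rss  (24B, 2-aligned)
28..32  refcount  (4B, 2-aligned)
32..36  prio  (4B, 2-aligned)

0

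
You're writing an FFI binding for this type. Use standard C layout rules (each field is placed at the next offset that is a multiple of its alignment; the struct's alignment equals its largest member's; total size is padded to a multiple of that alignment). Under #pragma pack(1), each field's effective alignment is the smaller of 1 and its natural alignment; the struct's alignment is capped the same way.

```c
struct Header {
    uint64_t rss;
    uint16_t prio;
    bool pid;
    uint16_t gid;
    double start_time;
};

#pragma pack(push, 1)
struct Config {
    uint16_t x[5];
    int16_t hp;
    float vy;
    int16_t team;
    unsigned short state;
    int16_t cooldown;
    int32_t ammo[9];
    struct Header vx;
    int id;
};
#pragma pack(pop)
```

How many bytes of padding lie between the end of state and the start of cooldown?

0

Header: rss at 0 (size 8, align 8) → ends 8; prio at 8 (size 2, align 2) → ends 10; pid at 10 (size 1, align 1) → ends 11; pad 1 to align 2 for gid; gid at 12 (size 2, align 2) → ends 14; pad 2 to align 8 for start_time; start_time at 16 (size 8, align 8) → ends 24; total 24 bytes, alignment 8
x at 0 (size 10, align 1) → ends 10
hp at 10 (size 2, align 1) → ends 12
vy at 12 (size 4, align 1) → ends 16
team at 16 (size 2, align 1) → ends 18
state at 18 (size 2, align 1) → ends 20
cooldown at 20 (size 2, align 1) → ends 22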